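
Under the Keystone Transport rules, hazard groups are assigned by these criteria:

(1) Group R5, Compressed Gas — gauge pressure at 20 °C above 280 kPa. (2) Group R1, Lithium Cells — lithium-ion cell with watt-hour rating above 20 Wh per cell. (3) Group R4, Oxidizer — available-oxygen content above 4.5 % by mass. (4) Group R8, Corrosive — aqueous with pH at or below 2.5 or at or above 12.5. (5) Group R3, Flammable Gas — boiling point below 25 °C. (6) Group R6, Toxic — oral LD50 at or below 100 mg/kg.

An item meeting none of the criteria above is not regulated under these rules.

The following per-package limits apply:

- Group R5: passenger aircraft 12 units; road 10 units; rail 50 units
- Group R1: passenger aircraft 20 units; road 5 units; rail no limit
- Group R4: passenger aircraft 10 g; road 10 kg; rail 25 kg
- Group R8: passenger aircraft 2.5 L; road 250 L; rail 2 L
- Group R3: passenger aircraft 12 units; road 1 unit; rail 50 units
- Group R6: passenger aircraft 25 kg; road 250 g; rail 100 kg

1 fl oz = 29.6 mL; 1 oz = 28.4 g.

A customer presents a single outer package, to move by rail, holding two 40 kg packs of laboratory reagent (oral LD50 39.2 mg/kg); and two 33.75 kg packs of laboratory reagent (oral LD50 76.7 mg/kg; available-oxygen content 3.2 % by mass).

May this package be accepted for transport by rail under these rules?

With oral LD50 39.2 mg/kg (≤ 100 mg/kg), the laboratory reagent falls in Group R6.
Oral LD50 76.7 mg/kg meets the Group R6 criterion (Toxic), so the laboratory reagent is Group R6.
Group R6 net quantity: (two 40 kg packs = 80 kg) + (two 33.75 kg packs = 67.5 kg) = 147.5 kg.
147.5 kg exceeds the rail limit of 100 kg for Group R6.

No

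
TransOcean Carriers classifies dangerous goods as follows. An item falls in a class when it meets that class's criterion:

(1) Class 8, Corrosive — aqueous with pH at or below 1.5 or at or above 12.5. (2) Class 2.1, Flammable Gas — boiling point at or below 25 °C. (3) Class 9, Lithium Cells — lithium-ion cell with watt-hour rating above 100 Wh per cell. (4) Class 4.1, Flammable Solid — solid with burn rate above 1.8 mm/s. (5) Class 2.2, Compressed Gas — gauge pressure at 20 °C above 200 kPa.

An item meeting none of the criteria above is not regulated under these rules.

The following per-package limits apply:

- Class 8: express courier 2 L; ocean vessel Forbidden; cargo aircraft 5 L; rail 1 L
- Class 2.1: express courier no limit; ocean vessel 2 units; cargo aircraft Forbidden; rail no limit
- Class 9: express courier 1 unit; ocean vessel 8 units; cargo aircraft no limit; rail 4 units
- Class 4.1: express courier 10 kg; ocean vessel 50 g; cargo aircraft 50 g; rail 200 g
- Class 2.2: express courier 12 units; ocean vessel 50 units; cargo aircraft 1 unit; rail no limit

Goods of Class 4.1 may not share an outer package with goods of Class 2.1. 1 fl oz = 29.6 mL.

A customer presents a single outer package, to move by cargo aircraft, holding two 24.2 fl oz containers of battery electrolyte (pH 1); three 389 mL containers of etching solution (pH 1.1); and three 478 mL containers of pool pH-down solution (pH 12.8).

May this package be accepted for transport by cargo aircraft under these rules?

Yes

pH 1 meets the Class 8 criterion (Corrosive), so the battery electrolyte is Class 8.
The etching solution has pH 1.1, which is ≤ 1.5, so it is Class 8 (Corrosive).
The pool pH-down solution has pH 12.8, which is ≥ 12.5, so it is Class 8 (Corrosive).
Total Class 8: (two 24.2 fl oz containers = 1432.64 mL) + (three 389 mL containers = 1.167 L) + (three 478 mL containers = 1.434 L) = 4033.64 mL.
4033.64 mL ≤ 5 L (cargo aircraft limit, Class 8) — within limit.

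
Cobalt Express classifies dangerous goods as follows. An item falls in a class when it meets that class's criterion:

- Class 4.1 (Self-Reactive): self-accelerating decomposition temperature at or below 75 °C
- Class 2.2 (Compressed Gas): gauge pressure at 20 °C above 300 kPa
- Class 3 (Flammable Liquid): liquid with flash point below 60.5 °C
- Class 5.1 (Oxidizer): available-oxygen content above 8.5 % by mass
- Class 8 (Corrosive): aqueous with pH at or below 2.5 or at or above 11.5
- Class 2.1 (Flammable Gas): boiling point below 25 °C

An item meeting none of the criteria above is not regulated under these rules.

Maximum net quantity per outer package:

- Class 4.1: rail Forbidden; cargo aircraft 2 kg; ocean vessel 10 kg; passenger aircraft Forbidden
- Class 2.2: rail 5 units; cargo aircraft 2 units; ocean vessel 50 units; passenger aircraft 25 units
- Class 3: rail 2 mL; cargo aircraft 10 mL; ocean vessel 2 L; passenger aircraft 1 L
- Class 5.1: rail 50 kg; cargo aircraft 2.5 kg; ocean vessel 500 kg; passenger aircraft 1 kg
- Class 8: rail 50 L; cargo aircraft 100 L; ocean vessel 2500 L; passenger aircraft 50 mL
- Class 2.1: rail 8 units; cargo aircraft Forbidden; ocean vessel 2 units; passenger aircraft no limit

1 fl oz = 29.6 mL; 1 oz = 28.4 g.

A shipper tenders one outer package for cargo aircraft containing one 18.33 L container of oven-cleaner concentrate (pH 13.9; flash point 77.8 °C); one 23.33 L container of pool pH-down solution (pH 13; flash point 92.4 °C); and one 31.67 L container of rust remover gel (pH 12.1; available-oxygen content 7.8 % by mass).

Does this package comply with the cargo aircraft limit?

Yes

pH 13.9 meets the Class 8 criterion (Corrosive), so the oven-cleaner concentrate is Class 8.
pH 13 meets the Class 8 criterion (Corrosive), so the pool pH-down solution is Class 8.
Rust remover gel: pH 12.1 ≥ 11.5 → Class 8 (Corrosive).
Class 8 net quantity: 18.33 L + 23.33 L + 31.67 L = 73.33 L.
73.33 L is within the cargo aircraft limit of 100 L for Class 8.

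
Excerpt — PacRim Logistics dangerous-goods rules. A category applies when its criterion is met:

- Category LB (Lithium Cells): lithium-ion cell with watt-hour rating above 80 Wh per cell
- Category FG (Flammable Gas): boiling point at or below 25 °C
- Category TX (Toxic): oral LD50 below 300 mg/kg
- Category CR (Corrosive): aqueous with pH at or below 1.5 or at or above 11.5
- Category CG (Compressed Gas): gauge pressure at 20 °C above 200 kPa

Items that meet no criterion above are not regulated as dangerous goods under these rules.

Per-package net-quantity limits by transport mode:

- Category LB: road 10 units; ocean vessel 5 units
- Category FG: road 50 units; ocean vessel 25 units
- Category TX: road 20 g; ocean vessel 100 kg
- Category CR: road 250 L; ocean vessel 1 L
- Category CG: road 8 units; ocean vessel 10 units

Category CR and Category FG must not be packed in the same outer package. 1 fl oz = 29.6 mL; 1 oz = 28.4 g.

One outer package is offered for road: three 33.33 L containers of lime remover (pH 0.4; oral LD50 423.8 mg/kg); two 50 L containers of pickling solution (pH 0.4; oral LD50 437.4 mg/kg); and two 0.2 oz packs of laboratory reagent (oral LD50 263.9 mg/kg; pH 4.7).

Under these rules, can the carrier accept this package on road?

Lime remover: pH 0.4 ≤ 1.5 → Category CR (Corrosive).
Pickling solution: pH 0.4 ≤ 1.5 → Category CR (Corrosive).
Oral LD50 263.9 mg/kg meets the Category TX criterion (Toxic), so the laboratory reagent is Category TX.
Total Category CR: (three 33.33 L containers = 99.99 L) + (two 50 L containers = 100 L) = 199.99 L.
199.99 L is within the road limit of 250 L for Category CR.
Category TX quantity: two 0.2 oz packs = 11.36 g.
That is within the Category TX road limit of 20 g.
The segregation rule (Category CR with Category FG) does not apply to Category CR with Category TX.
Every hazard category is within its road limit and no segregation rule is violated.

Yes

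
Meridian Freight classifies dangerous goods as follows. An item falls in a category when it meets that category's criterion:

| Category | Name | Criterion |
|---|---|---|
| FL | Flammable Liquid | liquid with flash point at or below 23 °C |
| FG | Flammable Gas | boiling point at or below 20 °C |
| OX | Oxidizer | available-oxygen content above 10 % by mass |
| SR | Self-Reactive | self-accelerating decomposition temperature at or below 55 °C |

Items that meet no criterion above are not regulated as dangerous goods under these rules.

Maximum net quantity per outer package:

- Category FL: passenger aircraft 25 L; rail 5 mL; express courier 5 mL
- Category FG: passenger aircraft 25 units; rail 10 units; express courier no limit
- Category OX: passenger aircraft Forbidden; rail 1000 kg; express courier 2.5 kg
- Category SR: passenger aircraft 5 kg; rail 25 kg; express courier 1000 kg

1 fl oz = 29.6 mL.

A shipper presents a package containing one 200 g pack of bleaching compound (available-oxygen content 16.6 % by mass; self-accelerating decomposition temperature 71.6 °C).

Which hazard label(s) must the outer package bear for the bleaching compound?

Bleaching compound: available-oxygen content 16.6 % by mass > 10 % by mass → Category OX (Oxidizer).
Only the Category OX label is required.

Category OX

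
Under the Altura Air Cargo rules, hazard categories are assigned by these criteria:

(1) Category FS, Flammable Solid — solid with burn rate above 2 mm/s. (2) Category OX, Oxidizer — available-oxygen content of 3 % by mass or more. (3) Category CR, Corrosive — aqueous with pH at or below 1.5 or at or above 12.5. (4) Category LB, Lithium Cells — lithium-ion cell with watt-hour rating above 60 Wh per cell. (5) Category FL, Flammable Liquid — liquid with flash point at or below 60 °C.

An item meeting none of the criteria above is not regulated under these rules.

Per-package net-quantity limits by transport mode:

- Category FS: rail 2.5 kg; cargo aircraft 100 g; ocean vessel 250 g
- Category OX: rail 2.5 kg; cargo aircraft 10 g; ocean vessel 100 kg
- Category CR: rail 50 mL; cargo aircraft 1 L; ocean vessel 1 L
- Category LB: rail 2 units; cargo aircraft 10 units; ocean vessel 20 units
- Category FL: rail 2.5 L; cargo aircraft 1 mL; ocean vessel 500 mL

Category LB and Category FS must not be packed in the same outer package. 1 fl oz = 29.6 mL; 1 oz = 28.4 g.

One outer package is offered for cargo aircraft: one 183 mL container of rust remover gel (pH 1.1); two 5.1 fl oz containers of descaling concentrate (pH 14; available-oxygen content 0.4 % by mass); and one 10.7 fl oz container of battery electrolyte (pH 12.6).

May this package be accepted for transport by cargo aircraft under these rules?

Yes

The rust remover gel has pH 1.1, which is ≤ 1.5, so it is Category CR (Corrosive).
With pH 14 (≥ 12.5), the descaling concentrate falls in Category CR.
With pH 12.6 (≥ 12.5), the battery electrolyte falls in Category CR.
Total Category CR: 183 mL + (two 5.1 fl oz containers = 301.92 mL) + (one 10.7 fl oz container = 316.72 mL) = 801.64 mL.
801.64 mL ≤ 1 L (cargo aircraft limit, Category CR) — within limit.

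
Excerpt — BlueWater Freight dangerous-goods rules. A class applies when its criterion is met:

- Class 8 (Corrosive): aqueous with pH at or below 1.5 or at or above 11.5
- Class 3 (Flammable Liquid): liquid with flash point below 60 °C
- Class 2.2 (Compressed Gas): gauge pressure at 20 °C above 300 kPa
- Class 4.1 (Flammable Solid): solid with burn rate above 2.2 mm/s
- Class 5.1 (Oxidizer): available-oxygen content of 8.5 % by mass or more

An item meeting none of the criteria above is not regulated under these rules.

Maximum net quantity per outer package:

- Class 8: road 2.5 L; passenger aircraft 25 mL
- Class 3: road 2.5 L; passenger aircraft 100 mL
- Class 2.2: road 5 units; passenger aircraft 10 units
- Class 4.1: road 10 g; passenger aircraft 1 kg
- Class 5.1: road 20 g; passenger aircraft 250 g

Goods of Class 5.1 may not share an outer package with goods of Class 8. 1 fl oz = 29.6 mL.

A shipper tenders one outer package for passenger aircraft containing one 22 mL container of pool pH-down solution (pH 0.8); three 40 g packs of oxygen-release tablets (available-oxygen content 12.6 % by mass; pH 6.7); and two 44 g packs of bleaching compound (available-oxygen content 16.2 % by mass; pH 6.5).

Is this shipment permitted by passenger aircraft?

No

pH 0.8 meets the Class 8 criterion (Corrosive), so the pool pH-down solution is Class 8.
Available-oxygen content 12.6 % by mass meets the Class 5.1 criterion (Oxidizer), so the oxygen-release tablets are Class 5.1.
With available-oxygen content 16.2 % by mass (≥ 8.5 % by mass), the bleaching compound falls in Class 5.1.
Class 5.1 net quantity: (three 40 g packs = 120 g) + (two 44 g packs = 88 g) = 208 g.
That is within the Class 5.1 passenger aircraft limit of 250 g.
Class 8 quantity: 22 mL.
That is within the Class 8 passenger aircraft limit of 25 mL.
Class 5.1 and Class 8 may not share an outer package.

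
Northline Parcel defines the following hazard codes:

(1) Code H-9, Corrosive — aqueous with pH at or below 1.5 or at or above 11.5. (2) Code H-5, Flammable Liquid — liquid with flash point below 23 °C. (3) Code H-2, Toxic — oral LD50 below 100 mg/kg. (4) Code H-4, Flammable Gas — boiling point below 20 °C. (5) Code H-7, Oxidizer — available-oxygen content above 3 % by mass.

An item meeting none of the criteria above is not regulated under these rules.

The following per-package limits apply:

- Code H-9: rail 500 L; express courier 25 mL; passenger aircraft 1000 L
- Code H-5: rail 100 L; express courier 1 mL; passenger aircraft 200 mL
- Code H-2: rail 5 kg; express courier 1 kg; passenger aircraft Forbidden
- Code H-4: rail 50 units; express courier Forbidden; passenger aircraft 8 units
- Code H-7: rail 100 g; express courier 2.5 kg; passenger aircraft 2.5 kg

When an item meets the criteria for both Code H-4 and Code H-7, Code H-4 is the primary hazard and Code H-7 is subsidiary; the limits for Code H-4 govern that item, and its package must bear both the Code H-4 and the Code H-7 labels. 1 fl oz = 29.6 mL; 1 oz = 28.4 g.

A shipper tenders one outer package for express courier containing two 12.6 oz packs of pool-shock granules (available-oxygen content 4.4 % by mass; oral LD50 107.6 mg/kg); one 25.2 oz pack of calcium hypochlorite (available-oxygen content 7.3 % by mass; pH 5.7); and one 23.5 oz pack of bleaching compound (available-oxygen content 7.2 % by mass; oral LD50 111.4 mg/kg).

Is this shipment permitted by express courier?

Yes

Available-oxygen content 4.4 % by mass meets the Code H-7 criterion (Oxidizer), so the pool-shock granules are Code H-7.
Available-oxygen content 7.3 % by mass meets the Code H-7 criterion (Oxidizer), so the calcium hypochlorite is Code H-7.
The bleaching compound has available-oxygen content 7.2 % by mass, which is > 3 % by mass, so it is Code H-7 (Oxidizer).
Code H-7 net quantity: (two 12.6 oz packs = 715.68 g) + (one 25.2 oz pack = 715.68 g) + (one 23.5 oz pack = 667.4 g) = 2098.76 g.
2098.76 g ≤ 2.5 kg (express courier limit, Code H-7) — within limit.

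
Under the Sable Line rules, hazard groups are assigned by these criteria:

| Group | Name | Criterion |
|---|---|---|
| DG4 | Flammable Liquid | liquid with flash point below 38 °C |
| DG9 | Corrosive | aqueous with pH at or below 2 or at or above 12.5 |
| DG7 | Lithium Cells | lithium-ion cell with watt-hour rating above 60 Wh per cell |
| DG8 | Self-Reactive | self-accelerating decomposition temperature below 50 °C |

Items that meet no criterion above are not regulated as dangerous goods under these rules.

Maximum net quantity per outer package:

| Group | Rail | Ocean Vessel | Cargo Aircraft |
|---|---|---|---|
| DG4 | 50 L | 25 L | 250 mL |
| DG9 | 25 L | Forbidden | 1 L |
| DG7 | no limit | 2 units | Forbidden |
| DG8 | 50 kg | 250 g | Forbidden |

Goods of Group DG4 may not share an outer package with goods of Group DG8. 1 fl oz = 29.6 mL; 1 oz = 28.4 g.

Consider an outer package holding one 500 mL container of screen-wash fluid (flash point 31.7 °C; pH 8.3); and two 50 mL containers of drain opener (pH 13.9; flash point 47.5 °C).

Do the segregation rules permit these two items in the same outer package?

With flash point 31.7 °C (< 38 °C), the screen-wash fluid falls in Group DG4.
Drain opener: pH 13.9 ≥ 12.5 → Group DG9 (Corrosive).
No segregation rule bars Group DG4 with Group DG9.

Yes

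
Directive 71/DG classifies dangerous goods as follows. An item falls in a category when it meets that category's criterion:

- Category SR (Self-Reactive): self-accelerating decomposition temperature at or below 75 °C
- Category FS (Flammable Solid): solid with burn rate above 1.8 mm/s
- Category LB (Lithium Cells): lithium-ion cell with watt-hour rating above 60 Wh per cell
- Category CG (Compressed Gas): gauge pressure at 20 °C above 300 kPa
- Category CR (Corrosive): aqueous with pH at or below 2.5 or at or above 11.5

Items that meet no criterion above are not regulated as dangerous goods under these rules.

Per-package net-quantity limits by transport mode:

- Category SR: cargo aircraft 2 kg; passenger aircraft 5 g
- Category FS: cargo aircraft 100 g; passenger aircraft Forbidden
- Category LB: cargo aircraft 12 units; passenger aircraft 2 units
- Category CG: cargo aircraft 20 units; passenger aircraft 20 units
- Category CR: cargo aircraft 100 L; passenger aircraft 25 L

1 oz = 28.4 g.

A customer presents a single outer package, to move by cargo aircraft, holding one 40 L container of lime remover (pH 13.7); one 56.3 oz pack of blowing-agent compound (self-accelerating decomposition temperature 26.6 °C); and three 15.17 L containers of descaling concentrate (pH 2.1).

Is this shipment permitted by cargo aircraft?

Yes

pH 13.7 meets the Category CR criterion (Corrosive), so the lime remover is Category CR.
With self-accelerating decomposition temperature 26.6 °C (≤ 75 °C), the blowing-agent compound falls in Category SR.
With pH 2.1 (≤ 2.5), the descaling concentrate falls in Category CR.
Total Category CR: 40 L + (three 15.17 L containers = 45.51 L) = 85.51 L.
85.51 L is within the cargo aircraft limit of 100 L for Category CR.
Category SR quantity: one 56.3 oz pack = 1598.92 g.
1598.92 g is within the cargo aircraft limit of 2 kg for Category SR.
Every hazard category is within its cargo aircraft limit and no segregation rule is violated.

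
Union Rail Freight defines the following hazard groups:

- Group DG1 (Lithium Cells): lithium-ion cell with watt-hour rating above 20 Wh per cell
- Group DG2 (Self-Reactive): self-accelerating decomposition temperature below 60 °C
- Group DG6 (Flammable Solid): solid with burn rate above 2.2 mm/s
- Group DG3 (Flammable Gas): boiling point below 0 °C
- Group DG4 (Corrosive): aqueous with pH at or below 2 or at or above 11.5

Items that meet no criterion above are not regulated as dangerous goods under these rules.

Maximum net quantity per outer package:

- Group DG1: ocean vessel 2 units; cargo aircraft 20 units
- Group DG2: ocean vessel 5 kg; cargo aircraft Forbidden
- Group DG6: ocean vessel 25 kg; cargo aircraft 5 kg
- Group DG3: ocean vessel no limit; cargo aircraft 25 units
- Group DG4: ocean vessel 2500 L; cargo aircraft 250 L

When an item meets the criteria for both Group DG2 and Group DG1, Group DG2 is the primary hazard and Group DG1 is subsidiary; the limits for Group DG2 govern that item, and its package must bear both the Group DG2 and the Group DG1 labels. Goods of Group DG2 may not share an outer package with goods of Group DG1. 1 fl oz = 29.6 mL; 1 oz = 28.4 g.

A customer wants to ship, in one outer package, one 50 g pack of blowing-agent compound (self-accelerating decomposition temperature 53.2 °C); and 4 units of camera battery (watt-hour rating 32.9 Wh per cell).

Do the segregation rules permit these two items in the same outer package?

With self-accelerating decomposition temperature 53.2 °C (< 60 °C), the blowing-agent compound falls in Group DG2.
With watt-hour rating 32.9 Wh per cell (> 20 Wh per cell), the camera battery falls in Group DG1.
Group DG2 and Group DG1 may not share an outer package.

No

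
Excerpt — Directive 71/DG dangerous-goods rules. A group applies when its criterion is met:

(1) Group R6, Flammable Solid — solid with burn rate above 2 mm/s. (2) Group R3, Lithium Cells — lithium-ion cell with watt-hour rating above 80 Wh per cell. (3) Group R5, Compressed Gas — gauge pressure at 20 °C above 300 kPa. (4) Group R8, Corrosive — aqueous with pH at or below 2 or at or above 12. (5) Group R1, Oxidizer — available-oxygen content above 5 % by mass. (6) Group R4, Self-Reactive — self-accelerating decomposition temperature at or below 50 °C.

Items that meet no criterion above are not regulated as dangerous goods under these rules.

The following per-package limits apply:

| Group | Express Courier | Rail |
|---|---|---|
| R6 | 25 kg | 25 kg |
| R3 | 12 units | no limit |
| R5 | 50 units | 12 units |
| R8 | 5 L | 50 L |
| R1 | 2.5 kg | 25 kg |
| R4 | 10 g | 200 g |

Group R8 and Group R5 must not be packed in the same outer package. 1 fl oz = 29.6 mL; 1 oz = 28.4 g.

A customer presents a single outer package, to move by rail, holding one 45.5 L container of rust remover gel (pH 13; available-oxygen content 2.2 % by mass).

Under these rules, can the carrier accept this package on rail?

With pH 13 (≥ 12), the rust remover gel falls in Group R8.
Group R8 quantity: 45.5 L.
45.5 L ≤ 50 L (rail limit, Group R8) — within limit.

Yes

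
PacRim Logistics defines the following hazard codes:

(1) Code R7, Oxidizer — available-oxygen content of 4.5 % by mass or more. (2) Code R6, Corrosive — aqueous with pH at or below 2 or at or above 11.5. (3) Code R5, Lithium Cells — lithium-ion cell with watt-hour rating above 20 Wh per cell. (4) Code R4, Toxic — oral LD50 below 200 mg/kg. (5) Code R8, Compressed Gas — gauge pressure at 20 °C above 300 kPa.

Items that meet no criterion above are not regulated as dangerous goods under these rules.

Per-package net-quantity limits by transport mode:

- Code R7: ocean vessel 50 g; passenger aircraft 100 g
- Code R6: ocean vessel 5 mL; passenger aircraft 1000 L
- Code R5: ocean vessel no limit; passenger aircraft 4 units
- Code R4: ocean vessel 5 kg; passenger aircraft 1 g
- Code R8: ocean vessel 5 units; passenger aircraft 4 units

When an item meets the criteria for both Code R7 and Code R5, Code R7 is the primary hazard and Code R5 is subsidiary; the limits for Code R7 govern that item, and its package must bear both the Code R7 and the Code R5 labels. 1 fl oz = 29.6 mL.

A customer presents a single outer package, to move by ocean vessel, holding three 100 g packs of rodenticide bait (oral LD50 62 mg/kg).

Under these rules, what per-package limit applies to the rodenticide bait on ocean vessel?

5 kg

Rodenticide bait: oral LD50 62 mg/kg < 200 mg/kg → Code R4 (Toxic).
The ocean vessel limit for Code R4 is 5 kg.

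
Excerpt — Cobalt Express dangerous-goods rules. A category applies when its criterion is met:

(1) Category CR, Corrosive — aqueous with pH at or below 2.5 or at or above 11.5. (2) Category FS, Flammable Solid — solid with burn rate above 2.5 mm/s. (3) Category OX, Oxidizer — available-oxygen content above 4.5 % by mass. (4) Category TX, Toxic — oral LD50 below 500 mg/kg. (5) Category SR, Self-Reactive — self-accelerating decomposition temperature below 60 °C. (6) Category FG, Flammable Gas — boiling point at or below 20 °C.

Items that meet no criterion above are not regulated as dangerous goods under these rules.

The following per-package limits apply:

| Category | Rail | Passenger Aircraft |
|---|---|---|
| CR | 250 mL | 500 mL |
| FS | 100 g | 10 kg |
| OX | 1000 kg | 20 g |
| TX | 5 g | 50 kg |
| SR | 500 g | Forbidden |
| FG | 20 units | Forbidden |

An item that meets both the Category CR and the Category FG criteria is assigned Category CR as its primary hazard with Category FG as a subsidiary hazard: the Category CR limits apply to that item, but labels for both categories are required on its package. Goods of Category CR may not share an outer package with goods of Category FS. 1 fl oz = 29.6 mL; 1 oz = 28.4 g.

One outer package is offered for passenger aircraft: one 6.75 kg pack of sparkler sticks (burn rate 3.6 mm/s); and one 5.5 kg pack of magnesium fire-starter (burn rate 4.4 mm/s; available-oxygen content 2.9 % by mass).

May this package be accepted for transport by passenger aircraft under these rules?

The sparkler sticks have burn rate 3.6 mm/s, which is > 2.5 mm/s, so they are Category FS (Flammable Solid).
With burn rate 4.4 mm/s (> 2.5 mm/s), the magnesium fire-starter falls in Category FS.
Total Category FS: 6.75 kg + 5.5 kg = 12.25 kg.
12.25 kg exceeds the passenger aircraft limit of 10 kg for Category FS.

No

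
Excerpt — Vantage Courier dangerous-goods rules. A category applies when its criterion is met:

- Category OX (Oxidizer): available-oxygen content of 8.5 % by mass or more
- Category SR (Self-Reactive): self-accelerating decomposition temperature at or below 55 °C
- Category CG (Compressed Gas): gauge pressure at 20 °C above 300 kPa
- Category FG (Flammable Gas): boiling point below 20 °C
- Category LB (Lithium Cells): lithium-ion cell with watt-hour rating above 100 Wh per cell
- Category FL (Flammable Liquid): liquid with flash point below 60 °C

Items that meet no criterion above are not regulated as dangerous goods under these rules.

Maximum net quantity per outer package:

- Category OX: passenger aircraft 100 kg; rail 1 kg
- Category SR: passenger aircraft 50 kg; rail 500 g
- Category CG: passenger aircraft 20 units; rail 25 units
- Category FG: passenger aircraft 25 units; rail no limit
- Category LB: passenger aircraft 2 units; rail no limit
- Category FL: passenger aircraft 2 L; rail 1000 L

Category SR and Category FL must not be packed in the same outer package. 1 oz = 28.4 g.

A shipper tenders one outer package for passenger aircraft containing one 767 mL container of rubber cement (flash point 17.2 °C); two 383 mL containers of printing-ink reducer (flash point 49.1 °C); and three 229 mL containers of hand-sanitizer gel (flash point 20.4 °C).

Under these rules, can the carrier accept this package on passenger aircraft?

The rubber cement has flash point 17.2 °C, which is < 60 °C, so it is Category FL (Flammable Liquid).
Flash point 49.1 °C meets the Category FL criterion (Flammable Liquid), so the printing-ink reducer is Category FL.
The hand-sanitizer gel has flash point 20.4 °C, which is < 60 °C, so it is Category FL (Flammable Liquid).
Total Category FL: 767 mL + (two 383 mL containers = 766 mL) + (three 229 mL containers = 687 mL) = 2.22 L.
That exceeds the Category FL passenger aircraft limit of 2 L.

No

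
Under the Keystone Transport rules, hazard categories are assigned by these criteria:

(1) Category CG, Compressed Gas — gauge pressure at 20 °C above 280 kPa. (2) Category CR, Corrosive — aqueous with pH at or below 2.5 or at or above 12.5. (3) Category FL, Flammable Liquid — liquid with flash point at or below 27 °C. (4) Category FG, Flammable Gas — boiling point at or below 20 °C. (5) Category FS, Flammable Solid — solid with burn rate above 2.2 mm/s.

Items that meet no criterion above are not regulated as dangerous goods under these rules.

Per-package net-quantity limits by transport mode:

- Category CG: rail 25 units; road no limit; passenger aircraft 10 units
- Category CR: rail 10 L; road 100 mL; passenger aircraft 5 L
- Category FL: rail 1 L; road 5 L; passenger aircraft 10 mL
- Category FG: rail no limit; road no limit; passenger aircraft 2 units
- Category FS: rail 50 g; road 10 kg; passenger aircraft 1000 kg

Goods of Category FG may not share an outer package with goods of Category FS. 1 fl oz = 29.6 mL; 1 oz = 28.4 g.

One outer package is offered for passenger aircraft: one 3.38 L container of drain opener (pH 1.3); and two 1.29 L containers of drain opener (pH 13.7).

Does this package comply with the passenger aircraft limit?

No

The drain opener has pH 1.3, which is ≤ 2.5, so it is Category CR (Corrosive).
Drain opener: pH 13.7 ≥ 12.5 → Category CR (Corrosive).
Category CR net quantity: 3.38 L + (two 1.29 L containers = 2.58 L) = 5.96 L.
That exceeds the Category CR passenger aircraft limit of 5 L.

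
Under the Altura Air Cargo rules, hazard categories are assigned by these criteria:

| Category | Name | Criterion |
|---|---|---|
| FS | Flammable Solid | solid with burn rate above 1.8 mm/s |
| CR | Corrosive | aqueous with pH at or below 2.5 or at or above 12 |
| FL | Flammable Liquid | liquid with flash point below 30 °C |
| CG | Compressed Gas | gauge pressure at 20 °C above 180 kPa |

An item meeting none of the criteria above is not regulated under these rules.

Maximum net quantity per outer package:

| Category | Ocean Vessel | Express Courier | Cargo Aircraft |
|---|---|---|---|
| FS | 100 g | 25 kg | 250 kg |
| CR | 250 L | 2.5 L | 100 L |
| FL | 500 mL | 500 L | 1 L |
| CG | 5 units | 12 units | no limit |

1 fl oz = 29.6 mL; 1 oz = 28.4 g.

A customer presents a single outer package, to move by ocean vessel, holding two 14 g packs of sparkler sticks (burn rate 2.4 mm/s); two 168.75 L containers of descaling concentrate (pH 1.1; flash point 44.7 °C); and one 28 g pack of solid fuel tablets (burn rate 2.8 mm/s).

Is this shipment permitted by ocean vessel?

No

With burn rate 2.4 mm/s (> 1.8 mm/s), the sparkler sticks fall in Category FS.
Descaling concentrate: pH 1.1 ≤ 2.5 → Category CR (Corrosive).
Solid fuel tablets: burn rate 2.8 mm/s > 1.8 mm/s → Category FS (Flammable Solid).
Total Category FS: (two 14 g packs = 28 g) + 28 g = 56 g.
56 g is within the ocean vessel limit of 100 g for Category FS.
Category CR quantity: two 168.75 L containers = 337.5 L.
337.5 L exceeds the ocean vessel limit of 250 L for Category CR.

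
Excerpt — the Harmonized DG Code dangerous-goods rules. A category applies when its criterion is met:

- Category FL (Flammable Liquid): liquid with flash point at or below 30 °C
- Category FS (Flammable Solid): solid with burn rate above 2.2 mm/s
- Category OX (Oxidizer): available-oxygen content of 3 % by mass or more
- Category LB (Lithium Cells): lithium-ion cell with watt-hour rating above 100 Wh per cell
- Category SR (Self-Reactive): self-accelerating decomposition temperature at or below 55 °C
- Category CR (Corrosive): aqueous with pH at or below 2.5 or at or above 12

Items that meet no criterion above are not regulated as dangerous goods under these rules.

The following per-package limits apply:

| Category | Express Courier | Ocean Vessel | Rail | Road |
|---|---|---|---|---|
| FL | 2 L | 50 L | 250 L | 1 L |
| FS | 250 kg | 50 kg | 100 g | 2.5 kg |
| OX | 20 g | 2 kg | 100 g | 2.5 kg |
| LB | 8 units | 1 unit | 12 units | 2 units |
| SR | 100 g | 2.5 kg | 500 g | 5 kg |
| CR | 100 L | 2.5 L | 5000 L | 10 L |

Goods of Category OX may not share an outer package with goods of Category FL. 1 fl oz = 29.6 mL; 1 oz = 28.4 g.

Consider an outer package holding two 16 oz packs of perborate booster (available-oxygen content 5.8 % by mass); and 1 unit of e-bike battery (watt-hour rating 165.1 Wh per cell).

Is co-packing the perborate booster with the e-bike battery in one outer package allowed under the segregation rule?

Yes

With available-oxygen content 5.8 % by mass (≥ 3 % by mass), the perborate booster falls in Category OX.
Watt-hour rating 165.1 Wh per cell meets the Category LB criterion (Lithium Cells), so the e-bike battery is Category LB.
No segregation rule bars Category OX with Category LB.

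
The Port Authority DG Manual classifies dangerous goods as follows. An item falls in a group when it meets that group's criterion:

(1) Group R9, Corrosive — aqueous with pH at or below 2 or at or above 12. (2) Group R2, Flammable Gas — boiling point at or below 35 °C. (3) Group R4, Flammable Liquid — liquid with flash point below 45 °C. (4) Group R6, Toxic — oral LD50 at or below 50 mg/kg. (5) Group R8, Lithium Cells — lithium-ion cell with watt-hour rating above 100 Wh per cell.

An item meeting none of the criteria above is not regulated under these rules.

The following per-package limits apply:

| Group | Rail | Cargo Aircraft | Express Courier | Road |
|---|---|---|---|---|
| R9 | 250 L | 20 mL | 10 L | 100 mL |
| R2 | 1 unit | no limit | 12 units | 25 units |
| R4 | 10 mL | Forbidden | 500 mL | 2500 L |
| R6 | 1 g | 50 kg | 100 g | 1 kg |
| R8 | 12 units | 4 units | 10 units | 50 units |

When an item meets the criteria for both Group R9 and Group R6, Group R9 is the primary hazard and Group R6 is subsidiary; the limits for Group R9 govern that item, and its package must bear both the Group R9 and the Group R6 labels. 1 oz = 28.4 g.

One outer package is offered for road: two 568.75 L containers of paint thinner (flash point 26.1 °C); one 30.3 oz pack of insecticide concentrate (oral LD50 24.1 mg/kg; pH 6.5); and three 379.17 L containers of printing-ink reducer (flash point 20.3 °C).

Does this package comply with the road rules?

Yes

Paint thinner: flash point 26.1 °C < 45 °C → Group R4 (Flammable Liquid).
Insecticide concentrate: oral LD50 24.1 mg/kg ≤ 50 mg/kg → Group R6 (Toxic).
The printing-ink reducer has flash point 20.3 °C, which is < 45 °C, so it is Group R4 (Flammable Liquid).
Group R4 net quantity: (two 568.75 L containers = 1137.5 L) + (three 379.17 L containers = 1137.51 L) = 2275.01 L.
That is within the Group R4 road limit of 2500 L.
Group R6 quantity: one 30.3 oz pack = 860.52 g.
860.52 g ≤ 1 kg (road limit, Group R6) — within limit.
Every hazard group is within its road limit and no segregation rule is violated.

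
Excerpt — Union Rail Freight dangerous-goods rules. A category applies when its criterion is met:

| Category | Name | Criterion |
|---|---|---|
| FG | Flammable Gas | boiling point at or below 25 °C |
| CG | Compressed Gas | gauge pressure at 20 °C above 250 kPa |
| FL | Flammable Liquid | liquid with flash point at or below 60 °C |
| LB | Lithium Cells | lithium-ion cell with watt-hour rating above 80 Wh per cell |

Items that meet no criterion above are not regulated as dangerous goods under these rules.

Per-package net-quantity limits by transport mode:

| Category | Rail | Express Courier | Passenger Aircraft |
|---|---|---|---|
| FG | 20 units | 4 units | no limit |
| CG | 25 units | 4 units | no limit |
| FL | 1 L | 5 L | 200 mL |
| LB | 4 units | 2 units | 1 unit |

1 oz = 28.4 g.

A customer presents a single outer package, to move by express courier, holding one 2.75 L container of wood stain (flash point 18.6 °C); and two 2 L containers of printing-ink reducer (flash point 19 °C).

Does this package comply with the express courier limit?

No

Flash point 18.6 °C meets the Category FL criterion (Flammable Liquid), so the wood stain is Category FL.
The printing-ink reducer has flash point 19 °C, which is ≤ 60 °C, so it is Category FL (Flammable Liquid).
Total Category FL: 2.75 L + (two 2 L containers = 4 L) = 6.75 L.
6.75 L > 5 L (express courier limit, Category FL) — over the limit.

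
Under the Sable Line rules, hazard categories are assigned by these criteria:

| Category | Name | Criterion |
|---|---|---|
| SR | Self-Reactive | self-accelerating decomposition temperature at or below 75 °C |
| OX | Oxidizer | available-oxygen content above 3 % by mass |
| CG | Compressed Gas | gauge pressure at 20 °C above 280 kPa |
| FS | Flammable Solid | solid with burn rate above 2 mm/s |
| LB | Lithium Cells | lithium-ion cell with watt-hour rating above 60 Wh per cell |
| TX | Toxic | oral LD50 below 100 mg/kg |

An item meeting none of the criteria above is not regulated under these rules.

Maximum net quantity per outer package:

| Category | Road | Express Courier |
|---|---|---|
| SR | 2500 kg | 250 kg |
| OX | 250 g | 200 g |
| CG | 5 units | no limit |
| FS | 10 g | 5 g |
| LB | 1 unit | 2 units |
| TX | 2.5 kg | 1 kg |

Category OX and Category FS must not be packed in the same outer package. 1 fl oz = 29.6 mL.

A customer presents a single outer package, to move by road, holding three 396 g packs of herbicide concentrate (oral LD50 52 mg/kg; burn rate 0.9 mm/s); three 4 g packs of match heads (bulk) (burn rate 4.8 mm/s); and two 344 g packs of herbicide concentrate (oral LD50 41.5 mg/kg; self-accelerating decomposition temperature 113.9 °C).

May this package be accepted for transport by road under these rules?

No

The herbicide concentrate has oral LD50 52 mg/kg, which is < 100 mg/kg, so it is Category TX (Toxic).
The match heads (bulk) have burn rate 4.8 mm/s, which is > 2 mm/s, so they are Category FS (Flammable Solid).
Oral LD50 41.5 mg/kg meets the Category TX criterion (Toxic), so the herbicide concentrate is Category TX.
Total Category TX: (three 396 g packs = 1.188 kg) + (two 344 g packs = 688 g) = 1.876 kg.
1.876 kg ≤ 2.5 kg (road limit, Category TX) — within limit.
Category FS quantity: three 4 g packs = 12 g.
12 g > 10 g (road limit, Category FS) — over the limit.
The segregation rule (Category OX with Category FS) does not apply to Category TX with Category FS.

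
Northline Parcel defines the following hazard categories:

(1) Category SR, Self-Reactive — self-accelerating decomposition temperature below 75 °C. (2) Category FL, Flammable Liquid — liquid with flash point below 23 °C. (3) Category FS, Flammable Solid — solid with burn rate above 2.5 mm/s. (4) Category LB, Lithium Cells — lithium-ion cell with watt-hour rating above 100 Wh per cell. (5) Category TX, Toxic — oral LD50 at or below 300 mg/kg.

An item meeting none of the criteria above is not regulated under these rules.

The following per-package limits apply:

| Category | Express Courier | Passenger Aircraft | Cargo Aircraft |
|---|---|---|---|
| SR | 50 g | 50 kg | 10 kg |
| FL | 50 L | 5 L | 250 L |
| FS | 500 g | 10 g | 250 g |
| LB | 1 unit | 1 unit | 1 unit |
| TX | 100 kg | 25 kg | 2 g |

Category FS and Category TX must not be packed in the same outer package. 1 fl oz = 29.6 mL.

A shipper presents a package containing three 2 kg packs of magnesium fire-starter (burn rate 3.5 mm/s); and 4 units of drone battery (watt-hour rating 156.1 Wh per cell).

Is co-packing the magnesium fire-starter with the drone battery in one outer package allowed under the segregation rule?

Burn rate 3.5 mm/s meets the Category FS criterion (Flammable Solid), so the magnesium fire-starter is Category FS.
With watt-hour rating 156.1 Wh per cell (> 100 Wh per cell), the drone battery falls in Category LB.
No segregation rule bars Category FS with Category LB.

Yes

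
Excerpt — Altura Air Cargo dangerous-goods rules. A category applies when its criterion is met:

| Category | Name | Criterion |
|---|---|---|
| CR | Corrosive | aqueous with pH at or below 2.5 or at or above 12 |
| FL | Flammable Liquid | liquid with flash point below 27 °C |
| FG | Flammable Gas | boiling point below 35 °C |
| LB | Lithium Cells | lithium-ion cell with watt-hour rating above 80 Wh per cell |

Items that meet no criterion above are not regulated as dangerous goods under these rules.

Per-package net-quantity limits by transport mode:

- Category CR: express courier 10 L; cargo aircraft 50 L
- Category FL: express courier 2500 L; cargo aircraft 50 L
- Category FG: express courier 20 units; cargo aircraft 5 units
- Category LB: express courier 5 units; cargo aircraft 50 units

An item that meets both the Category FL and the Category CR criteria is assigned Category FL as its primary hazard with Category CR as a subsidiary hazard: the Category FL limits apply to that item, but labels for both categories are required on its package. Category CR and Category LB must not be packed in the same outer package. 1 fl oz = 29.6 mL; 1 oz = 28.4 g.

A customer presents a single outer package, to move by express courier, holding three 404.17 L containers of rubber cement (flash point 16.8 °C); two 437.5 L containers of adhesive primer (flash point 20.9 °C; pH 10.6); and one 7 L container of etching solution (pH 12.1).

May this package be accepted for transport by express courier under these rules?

Yes

Flash point 16.8 °C meets the Category FL criterion (Flammable Liquid), so the rubber cement is Category FL.
Adhesive primer: flash point 20.9 °C < 27 °C → Category FL (Flammable Liquid).
Etching solution: pH 12.1 ≥ 12 → Category CR (Corrosive).
Category CR quantity: 7 L.
7 L ≤ 10 L (express courier limit, Category CR) — within limit.
Total Category FL: (three 404.17 L containers = 1212.51 L) + (two 437.5 L containers = 875 L) = 2087.51 L.
That is within the Category FL express courier limit of 2500 L.
The segregation rule (Category CR with Category LB) does not apply to Category CR with Category FL.
Every hazard category is within its express courier limit and no segregation rule is violated.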